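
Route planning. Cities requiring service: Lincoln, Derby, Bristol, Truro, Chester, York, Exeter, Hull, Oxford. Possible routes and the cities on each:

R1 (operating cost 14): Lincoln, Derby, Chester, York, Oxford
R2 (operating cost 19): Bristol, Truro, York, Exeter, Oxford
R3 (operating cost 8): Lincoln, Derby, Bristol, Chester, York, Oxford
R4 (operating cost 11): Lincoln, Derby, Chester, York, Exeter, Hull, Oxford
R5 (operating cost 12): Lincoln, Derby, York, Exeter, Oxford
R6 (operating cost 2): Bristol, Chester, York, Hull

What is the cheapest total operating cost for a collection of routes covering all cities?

R2, R3, R6 cover every city at operating cost 19 + 8 + 2 = 29.
Any cover uses at least 2 routes; among all covering selections none totals below 29.

29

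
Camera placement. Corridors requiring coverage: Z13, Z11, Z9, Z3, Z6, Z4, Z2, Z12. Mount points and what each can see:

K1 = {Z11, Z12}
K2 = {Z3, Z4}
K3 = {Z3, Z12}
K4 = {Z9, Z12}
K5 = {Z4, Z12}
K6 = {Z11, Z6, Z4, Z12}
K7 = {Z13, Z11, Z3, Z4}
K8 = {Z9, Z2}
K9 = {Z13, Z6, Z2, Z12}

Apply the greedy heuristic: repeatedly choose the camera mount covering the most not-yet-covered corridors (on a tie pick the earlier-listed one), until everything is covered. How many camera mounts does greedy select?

3

Pick 1: K6 covers 4 new corridors (Z11, Z6, Z4, Z12).
Pick 2: K7 covers 2 new corridors (Z13, Z3).
Pick 3: K8 covers 2 new corridors (Z9, Z2).
Greedy uses 3 camera mounts.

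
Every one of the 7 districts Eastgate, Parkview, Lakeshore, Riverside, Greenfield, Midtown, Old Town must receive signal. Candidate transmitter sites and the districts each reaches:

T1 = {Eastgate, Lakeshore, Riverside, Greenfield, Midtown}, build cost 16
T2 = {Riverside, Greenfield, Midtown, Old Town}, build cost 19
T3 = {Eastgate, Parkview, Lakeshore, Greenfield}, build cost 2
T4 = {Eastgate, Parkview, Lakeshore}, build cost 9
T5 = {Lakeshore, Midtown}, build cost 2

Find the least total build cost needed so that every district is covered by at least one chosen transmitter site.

T2, T3 cover every district at build cost 19 + 2 = 21.
Any cover uses at least 2 transmitter sites; among all covering selections none totals below 21.
Greedy by coverage-per-build cost would pick T3, T5, T2 for 23 — worse than the optimum 21.

21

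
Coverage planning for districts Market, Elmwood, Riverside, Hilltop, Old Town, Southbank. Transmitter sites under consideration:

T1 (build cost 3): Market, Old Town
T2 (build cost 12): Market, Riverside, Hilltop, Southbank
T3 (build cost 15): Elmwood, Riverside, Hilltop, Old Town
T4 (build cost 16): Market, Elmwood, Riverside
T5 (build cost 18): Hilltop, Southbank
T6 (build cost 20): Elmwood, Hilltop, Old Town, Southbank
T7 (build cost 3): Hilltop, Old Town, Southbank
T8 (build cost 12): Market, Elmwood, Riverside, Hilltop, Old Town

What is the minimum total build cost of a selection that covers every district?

15

T7, T8 cover every district at build cost 3 + 12 = 15.
Any cover uses at least 2 transmitter sites; among all covering selections none totals below 15.
Greedy by coverage-per-build cost would pick T7, T1, T8 for 18 — worse than the optimum 15.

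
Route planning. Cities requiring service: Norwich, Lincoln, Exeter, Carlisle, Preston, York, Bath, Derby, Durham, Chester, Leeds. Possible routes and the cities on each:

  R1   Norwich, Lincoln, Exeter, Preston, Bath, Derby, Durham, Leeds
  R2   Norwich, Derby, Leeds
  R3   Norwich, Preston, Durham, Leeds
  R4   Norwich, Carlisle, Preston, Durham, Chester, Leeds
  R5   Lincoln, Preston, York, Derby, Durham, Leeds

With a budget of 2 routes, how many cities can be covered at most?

Choosing R1, R4 covers {Norwich, Lincoln, Exeter, Carlisle, Preston, Bath, Derby, Durham, Chester, Leeds} — 10 cities.
No choice of 2 routes does better; here York is left uncovered.

10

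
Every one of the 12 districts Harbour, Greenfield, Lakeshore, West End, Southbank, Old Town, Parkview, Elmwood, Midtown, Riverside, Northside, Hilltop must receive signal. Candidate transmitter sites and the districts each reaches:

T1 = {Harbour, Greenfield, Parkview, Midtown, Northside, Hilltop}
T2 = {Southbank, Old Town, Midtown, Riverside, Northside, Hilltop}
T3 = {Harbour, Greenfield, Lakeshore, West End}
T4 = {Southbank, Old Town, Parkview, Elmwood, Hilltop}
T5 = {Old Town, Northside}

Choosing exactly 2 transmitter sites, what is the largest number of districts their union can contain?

Choosing T2, T3 covers {Harbour, Greenfield, Lakeshore, West End, Southbank, Old Town, Midtown, Riverside, Northside, Hilltop} — 10 districts.
No choice of 2 transmitter sites does better; here Parkview, Elmwood are left uncovered.

10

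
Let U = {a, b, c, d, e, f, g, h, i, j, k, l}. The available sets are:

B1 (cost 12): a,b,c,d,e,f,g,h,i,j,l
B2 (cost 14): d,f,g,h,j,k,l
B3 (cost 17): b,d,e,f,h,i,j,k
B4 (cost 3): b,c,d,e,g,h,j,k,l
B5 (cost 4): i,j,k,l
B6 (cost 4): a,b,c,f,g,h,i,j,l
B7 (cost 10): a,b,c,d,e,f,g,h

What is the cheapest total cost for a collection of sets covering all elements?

7

B4, B6 cover every element at cost 3 + 4 = 7.
Any cover uses at least 2 sets; among all covering selections none totals below 7.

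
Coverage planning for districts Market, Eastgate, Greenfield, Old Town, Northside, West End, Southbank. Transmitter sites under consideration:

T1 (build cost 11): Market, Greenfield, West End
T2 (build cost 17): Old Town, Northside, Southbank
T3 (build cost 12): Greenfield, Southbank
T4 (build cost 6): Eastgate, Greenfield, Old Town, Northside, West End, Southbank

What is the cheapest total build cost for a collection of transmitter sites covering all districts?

17

T1, T4 cover every district at build cost 11 + 6 = 17.
Any cover uses at least 2 transmitter sites; among all covering selections none totals below 17.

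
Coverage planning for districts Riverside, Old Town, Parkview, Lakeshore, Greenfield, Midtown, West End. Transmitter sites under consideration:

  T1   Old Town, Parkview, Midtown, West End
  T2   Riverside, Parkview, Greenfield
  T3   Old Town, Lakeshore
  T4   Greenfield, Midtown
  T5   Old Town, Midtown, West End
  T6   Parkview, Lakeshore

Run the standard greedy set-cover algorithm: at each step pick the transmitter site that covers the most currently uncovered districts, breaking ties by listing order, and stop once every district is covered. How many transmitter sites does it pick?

3

Pick 1: T1 covers 4 new districts (Old Town, Parkview, Midtown, West End).
Pick 2: T2 covers 2 new districts (Riverside, Greenfield).
Pick 3: T3 covers 1 new districts (Lakeshore).
Greedy uses 3 transmitter sites.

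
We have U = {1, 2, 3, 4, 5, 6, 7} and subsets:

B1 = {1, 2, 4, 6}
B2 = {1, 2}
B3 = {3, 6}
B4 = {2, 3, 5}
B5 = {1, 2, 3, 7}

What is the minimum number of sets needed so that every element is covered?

3

B1, B4, B5 together cover {1, 2, 3, 4, 5, 6, 7} — every element.
No 2 of the 5 sets cover everything (all 10 pairs fall short), so 3 is minimum.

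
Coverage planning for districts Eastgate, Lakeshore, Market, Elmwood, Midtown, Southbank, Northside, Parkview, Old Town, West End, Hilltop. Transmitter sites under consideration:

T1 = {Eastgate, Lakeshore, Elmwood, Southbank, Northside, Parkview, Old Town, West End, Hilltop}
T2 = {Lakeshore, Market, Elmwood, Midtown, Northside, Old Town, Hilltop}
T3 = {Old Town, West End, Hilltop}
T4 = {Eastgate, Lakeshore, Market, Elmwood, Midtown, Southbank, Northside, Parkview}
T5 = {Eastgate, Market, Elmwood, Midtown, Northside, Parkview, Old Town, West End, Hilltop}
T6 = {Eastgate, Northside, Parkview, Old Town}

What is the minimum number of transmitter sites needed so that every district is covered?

T1, T2 together cover {Eastgate, Lakeshore, Market, Elmwood, Midtown, Southbank, Northside, Parkview, Old Town, West End, Hilltop} — every district.
No single transmitter site contains all 11 districts, so 2 is optimal.

2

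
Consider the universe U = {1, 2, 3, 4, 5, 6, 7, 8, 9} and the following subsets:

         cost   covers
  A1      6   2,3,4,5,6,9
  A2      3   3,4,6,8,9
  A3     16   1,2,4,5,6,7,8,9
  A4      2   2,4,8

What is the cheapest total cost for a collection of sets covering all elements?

A2, A3 cover every element at cost 3 + 16 = 19.
Any cover uses at least 2 sets; among all covering selections none totals below 19.

19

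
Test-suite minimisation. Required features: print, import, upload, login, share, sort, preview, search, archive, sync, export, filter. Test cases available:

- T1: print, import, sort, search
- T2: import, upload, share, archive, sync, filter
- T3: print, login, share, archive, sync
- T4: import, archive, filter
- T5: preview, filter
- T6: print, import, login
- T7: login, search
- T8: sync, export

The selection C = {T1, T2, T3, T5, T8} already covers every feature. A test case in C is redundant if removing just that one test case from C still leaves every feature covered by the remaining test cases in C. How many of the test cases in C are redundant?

Drop T1: sort, search uncovered — not redundant.
Drop T2: upload uncovered — not redundant.
Drop T3: login uncovered — not redundant.
Drop T5: preview uncovered — not redundant.
Drop T8: export uncovered — not redundant.
None of the test cases in C is redundant.

0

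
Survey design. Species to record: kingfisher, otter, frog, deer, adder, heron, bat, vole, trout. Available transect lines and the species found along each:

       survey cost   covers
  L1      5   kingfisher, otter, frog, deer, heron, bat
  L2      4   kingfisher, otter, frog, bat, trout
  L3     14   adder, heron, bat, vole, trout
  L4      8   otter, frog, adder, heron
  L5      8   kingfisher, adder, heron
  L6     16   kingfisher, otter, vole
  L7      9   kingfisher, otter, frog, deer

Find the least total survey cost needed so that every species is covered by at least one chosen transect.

19

L1, L3 cover every species at survey cost 5 + 14 = 19.
Any cover uses at least 2 transects; among all covering selections none totals below 19.
Greedy by coverage-per-survey cost would pick L2, L1, L3 for 23 — worse than the optimum 19.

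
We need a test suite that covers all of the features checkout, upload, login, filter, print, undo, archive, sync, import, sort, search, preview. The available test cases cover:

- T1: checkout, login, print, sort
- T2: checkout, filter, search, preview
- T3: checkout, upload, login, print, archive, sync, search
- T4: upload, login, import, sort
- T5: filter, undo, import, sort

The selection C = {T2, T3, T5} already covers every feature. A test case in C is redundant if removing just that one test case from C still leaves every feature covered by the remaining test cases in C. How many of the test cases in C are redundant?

0

Drop T2: preview uncovered — not redundant.
Drop T3: upload, login, print, archive, … uncovered — not redundant.
Drop T5: undo, import, sort uncovered — not redundant.
None of the test cases in C is redundant.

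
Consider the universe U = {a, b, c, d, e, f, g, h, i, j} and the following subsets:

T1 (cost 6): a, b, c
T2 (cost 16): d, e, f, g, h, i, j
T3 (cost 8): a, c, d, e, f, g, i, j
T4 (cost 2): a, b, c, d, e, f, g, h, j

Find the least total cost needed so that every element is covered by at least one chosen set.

T3, T4 cover every element at cost 8 + 2 = 10.
Any cover uses at least 2 sets; among all covering selections none totals below 10.

10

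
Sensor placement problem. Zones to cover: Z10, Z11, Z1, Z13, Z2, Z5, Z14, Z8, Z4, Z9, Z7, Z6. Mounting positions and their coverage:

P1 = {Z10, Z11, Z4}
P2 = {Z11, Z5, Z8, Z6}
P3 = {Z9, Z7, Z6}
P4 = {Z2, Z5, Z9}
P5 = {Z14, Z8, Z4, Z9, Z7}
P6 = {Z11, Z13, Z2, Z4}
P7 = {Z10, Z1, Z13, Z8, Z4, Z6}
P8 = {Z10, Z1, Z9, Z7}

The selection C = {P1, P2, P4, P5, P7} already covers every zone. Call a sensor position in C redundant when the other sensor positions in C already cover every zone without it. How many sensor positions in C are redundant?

2

Drop P1: the rest still cover every zone — redundant.
Drop P2: the rest still cover every zone — redundant.
Drop P4: Z2 uncovered — not redundant.
Drop P5: Z14, Z7 uncovered — not redundant.
Drop P7: Z1, Z13 uncovered — not redundant.
2 redundant: P1, P2.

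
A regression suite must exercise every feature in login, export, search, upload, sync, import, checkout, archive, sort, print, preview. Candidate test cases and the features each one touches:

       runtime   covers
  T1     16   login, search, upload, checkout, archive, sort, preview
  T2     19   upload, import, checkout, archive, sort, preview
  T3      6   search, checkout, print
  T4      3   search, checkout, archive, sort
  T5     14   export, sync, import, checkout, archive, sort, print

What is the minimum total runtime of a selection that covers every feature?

T1, T5 cover every feature at runtime 16 + 14 = 30.
Any cover uses at least 2 test cases; among all covering selections none totals below 30.

30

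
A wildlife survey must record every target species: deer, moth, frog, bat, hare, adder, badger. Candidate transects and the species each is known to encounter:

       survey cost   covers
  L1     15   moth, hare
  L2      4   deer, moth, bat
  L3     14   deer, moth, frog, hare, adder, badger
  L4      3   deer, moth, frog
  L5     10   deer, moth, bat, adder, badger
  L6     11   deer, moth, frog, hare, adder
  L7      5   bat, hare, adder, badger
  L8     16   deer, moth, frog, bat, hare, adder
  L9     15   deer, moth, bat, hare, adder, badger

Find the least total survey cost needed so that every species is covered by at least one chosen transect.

8

L4, L7 cover every species at survey cost 3 + 5 = 8.
Any cover uses at least 2 transects; among all covering selections none totals below 8.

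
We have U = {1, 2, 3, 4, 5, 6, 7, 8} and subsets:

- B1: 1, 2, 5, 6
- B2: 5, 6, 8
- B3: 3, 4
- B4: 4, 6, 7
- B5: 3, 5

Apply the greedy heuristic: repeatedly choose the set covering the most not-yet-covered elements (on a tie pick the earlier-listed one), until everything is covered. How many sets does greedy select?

4

Pick 1: B1 covers 4 new elements (1, 2, 5, 6).
Pick 2: B3 covers 2 new elements (3, 4).
Pick 3: B2 covers 1 new elements (8).
Pick 4: B4 covers 1 new elements (7).
Greedy uses 4 sets.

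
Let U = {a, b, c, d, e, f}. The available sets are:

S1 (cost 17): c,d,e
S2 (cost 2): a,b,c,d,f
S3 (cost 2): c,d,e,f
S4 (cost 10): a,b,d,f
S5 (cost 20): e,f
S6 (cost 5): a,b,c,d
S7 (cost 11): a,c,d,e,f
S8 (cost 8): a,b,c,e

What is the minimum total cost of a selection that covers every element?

4

S2, S3 cover every element at cost 2 + 2 = 4.
Any cover uses at least 2 sets; among all covering selections none totals below 4.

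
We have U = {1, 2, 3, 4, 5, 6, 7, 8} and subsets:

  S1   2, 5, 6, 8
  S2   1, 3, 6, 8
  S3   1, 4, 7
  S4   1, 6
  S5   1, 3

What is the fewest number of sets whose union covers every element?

3

S1, S2, S3 together cover {1, 2, 3, 4, 5, 6, 7, 8} — every element.
No 2 of the 5 sets cover everything (all 10 pairs fall short), so 3 is minimum.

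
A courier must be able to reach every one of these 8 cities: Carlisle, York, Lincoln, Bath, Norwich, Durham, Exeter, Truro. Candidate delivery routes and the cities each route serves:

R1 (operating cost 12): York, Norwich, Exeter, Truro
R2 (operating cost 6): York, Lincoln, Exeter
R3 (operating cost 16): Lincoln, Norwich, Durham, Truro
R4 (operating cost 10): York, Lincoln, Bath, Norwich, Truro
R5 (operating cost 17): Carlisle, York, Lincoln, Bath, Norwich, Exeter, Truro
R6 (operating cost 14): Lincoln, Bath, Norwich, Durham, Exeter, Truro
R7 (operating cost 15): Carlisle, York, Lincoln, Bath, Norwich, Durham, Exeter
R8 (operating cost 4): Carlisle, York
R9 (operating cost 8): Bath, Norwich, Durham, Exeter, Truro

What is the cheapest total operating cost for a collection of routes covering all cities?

18

R6, R8 cover every city at operating cost 14 + 4 = 18.
Any cover uses at least 2 routes; among all covering selections none totals below 18.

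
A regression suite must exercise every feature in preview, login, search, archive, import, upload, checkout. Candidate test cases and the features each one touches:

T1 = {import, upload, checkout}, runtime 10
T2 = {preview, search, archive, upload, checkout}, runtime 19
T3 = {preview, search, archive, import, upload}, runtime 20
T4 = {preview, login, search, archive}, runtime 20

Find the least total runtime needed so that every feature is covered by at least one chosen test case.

30

T1, T4 cover every feature at runtime 10 + 20 = 30.
Any cover uses at least 2 test cases; among all covering selections none totals below 30.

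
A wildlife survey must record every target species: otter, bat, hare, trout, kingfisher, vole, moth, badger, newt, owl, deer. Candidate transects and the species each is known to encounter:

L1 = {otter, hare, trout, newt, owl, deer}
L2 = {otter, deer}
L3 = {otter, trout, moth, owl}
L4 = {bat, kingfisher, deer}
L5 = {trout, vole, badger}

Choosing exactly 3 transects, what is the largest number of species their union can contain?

10

Choosing L1, L4, L5 covers {otter, bat, hare, trout, kingfisher, vole, badger, newt, owl, deer} — 10 species.
No choice of 3 transects does better; here moth is left uncovered.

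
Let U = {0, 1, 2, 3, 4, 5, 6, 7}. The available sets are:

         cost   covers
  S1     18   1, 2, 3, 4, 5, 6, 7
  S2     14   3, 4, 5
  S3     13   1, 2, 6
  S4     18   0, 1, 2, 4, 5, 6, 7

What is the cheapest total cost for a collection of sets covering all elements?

32

S2, S4 cover every element at cost 14 + 18 = 32.
Any cover uses at least 2 sets; among all covering selections none totals below 32.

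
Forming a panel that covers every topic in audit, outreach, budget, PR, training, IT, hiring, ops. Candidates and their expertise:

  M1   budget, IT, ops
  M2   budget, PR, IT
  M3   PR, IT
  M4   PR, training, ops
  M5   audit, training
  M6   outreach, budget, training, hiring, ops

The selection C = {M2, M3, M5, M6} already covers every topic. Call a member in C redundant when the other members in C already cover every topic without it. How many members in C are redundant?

2

Drop M2: the rest still cover every topic — redundant.
Drop M3: the rest still cover every topic — redundant.
Drop M5: audit uncovered — not redundant.
Drop M6: outreach, hiring, ops uncovered — not redundant.
2 redundant: M2, M3.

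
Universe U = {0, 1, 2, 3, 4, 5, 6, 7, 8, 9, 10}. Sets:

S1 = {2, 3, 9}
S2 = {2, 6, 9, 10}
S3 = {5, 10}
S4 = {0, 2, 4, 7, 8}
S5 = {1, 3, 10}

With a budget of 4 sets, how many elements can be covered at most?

Choosing S2, S3, S4, S5 covers {0, 1, 2, 3, 4, 5, 6, 7, 8, 9, 10} — 11 elements.
That is all 11 elements.

11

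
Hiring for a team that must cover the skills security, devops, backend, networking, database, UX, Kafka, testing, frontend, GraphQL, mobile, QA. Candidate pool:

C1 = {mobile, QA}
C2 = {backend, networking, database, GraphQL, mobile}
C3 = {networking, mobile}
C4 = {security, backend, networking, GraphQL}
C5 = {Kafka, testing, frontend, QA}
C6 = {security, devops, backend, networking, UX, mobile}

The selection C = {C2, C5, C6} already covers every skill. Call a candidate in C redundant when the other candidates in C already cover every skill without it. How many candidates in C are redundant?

0

Drop C2: database, GraphQL uncovered — not redundant.
Drop C5: Kafka, testing, frontend, QA uncovered — not redundant.
Drop C6: security, devops, UX uncovered — not redundant.
None of the candidates in C is redundant.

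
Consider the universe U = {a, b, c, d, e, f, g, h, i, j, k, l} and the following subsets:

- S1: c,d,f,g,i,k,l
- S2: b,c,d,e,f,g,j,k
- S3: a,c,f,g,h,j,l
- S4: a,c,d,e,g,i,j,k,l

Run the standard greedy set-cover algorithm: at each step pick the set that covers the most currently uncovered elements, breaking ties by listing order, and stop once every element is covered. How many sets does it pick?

3

Pick 1: S4 covers 9 new elements (a, c, d, e, g, i, j, k, l).
Pick 2: S2 covers 2 new elements (b, f).
Pick 3: S3 covers 1 new elements (h).
Greedy uses 3 sets.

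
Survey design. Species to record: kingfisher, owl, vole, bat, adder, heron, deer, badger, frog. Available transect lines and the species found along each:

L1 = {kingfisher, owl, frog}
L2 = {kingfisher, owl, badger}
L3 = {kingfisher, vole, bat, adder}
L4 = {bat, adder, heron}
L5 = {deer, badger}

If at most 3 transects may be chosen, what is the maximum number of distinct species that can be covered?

Choosing L1, L3, L5 covers {kingfisher, owl, vole, bat, adder, deer, badger, frog} — 8 species.
No choice of 3 transects does better; here heron is left uncovered.

8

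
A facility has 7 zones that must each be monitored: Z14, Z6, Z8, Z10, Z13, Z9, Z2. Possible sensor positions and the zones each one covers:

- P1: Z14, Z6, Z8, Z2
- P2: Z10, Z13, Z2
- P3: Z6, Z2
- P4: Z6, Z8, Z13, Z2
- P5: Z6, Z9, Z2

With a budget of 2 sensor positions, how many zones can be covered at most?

6

Choosing P1, P2 covers {Z14, Z6, Z8, Z10, Z13, Z2} — 6 zones.
No choice of 2 sensor positions does better; here Z9 is left uncovered.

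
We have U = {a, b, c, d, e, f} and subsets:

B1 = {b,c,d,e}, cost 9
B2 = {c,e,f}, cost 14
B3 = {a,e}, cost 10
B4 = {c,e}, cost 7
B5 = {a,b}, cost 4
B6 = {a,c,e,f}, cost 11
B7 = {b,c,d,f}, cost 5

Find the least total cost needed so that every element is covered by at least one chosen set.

15

B3, B7 cover every element at cost 10 + 5 = 15.
Any cover uses at least 2 sets; among all covering selections none totals below 15.
Greedy by coverage-per-cost would pick B7, B5, B4 for 16 — worse than the optimum 15.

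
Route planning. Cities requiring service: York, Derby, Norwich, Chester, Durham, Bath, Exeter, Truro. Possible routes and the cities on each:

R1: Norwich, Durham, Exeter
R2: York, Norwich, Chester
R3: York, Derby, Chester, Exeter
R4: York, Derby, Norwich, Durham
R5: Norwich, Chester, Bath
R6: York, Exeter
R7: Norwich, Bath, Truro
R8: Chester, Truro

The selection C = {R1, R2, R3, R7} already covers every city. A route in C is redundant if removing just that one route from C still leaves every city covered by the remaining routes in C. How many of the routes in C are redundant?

Drop R1: Durham uncovered — not redundant.
Drop R2: the rest still cover every city — redundant.
Drop R3: Derby uncovered — not redundant.
Drop R7: Bath, Truro uncovered — not redundant.
1 redundant: R2.

1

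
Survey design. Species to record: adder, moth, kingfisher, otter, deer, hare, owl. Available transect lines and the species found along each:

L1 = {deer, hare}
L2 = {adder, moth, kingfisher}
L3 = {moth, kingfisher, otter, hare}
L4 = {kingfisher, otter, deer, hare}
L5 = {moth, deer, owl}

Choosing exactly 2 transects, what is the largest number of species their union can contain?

6

Choosing L2, L4 covers {adder, moth, kingfisher, otter, deer, hare} — 6 species.
No choice of 2 transects does better; here owl is left uncovered.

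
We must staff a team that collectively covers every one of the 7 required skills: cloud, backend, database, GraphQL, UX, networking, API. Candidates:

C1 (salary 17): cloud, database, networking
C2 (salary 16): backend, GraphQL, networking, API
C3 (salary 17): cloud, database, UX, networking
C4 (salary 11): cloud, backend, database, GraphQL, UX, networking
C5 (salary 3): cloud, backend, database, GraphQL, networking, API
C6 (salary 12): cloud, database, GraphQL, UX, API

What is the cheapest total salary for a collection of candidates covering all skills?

14

C4, C5 cover every skill at salary 11 + 3 = 14.
Any cover uses at least 2 candidates; among all covering selections none totals below 14.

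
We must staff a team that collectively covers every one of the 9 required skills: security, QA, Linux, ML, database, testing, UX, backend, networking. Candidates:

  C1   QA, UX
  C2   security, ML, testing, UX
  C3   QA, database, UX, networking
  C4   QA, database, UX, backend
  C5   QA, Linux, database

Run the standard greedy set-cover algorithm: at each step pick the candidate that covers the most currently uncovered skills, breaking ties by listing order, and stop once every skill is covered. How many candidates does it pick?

4

Pick 1: C2 covers 4 new skills (security, ML, testing, UX).
Pick 2: C3 covers 3 new skills (QA, database, networking).
Pick 3: C4 covers 1 new skills (backend).
Pick 4: C5 covers 1 new skills (Linux).
Greedy uses 4 candidates.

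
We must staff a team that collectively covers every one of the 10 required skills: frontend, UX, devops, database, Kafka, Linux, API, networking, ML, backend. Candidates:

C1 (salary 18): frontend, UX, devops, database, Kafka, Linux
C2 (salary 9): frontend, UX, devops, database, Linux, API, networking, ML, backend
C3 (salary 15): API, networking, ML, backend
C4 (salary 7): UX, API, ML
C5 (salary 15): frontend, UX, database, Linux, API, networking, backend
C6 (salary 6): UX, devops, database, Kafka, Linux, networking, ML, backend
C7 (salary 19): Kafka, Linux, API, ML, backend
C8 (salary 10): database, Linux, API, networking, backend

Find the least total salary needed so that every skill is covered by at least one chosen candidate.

15

C2, C6 cover every skill at salary 9 + 6 = 15.
Any cover uses at least 2 candidates; among all covering selections none totals below 15.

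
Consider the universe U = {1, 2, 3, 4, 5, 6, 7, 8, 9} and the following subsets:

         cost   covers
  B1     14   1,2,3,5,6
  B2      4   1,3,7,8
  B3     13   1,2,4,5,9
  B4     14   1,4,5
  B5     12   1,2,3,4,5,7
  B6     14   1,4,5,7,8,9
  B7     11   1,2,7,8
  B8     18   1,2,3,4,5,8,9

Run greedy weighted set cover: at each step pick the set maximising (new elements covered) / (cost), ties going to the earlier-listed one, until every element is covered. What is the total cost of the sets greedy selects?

31

Pick 1: B2 adds 4 new (1, 3, 7, 8) at cost 4 (ratio 4/4).
Pick 2: B3 adds 4 new (2, 4, 5, 9) at cost 13 (ratio 4/13).
Pick 3: B1 adds 1 new (6) at cost 14 (ratio 1/14).
Greedy total cost: 4 + 13 + 14 = 31. (The true optimum is 28, so greedy overshoots here.)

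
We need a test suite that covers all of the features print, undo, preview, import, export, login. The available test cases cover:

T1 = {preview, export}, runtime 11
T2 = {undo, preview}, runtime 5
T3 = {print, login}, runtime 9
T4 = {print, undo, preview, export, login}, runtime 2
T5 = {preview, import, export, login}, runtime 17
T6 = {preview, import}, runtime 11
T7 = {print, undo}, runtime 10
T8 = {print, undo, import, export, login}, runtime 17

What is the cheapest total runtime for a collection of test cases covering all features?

13

T4, T6 cover every feature at runtime 2 + 11 = 13.
Any cover uses at least 2 test cases; among all covering selections none totals below 13.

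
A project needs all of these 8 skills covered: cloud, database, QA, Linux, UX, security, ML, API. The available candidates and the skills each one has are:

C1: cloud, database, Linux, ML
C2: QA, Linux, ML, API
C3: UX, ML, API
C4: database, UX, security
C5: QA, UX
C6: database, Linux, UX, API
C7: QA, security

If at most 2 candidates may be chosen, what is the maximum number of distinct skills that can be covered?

Choosing C2, C4 covers {database, QA, Linux, UX, security, ML, API} — 7 skills.
No choice of 2 candidates does better; here cloud is left uncovered.

7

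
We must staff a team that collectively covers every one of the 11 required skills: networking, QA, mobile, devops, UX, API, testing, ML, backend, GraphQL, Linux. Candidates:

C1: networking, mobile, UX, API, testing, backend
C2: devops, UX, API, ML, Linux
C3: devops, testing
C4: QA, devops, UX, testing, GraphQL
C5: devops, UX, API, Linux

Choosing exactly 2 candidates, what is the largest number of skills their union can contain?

9

Choosing C1, C2 covers {networking, mobile, devops, UX, API, testing, ML, backend, Linux} — 9 skills.
No choice of 2 candidates does better; here QA, GraphQL are left uncovered.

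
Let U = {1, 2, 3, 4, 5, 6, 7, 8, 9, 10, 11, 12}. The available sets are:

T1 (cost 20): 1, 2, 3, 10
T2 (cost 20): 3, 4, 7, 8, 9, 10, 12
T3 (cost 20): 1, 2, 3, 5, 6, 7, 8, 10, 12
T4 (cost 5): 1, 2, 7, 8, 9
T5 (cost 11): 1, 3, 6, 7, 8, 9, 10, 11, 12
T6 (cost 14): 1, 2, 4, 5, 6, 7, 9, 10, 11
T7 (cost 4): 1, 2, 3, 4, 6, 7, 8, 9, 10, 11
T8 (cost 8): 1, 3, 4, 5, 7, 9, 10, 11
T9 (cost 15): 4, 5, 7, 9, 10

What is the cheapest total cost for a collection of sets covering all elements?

T5, T7, T8 cover every element at cost 11 + 4 + 8 = 23.
Any cover uses at least 2 sets; among all covering selections none totals below 23.

23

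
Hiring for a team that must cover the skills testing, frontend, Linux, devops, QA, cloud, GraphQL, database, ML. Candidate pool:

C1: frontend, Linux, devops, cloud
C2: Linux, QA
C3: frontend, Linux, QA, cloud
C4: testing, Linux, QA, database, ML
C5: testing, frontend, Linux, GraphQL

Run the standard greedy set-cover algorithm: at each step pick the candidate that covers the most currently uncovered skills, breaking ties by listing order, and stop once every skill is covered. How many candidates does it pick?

3

Pick 1: C4 covers 5 new skills (testing, Linux, QA, database, ML).
Pick 2: C1 covers 3 new skills (frontend, devops, cloud).
Pick 3: C5 covers 1 new skills (GraphQL).
Greedy uses 3 candidates.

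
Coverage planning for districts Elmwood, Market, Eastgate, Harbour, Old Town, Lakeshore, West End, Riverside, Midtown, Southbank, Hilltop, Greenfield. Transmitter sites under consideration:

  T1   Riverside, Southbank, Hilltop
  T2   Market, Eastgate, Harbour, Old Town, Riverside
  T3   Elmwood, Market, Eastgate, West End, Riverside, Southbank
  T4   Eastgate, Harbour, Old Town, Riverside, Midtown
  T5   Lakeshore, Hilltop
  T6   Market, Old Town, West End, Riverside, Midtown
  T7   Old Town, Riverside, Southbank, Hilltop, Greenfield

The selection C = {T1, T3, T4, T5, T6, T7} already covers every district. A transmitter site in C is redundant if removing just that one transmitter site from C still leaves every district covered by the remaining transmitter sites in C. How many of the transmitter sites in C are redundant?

2

Drop T1: the rest still cover every district — redundant.
Drop T3: Elmwood uncovered — not redundant.
Drop T4: Harbour uncovered — not redundant.
Drop T5: Lakeshore uncovered — not redundant.
Drop T6: the rest still cover every district — redundant.
Drop T7: Greenfield uncovered — not redundant.
2 redundant: T1, T6.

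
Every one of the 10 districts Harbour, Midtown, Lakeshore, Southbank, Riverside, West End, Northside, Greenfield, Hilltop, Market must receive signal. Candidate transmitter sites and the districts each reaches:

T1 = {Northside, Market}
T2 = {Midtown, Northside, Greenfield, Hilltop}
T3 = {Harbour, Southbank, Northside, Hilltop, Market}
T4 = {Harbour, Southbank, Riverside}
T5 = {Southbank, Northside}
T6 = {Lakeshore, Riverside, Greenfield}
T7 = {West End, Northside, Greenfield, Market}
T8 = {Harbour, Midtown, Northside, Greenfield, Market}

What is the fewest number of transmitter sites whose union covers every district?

4

T2, T3, T6, T7 together cover {Harbour, Midtown, Lakeshore, Southbank, Riverside, West End, Northside, Greenfield, Hilltop, Market} — every district.
No 3 of the 8 transmitter sites cover everything (all 56 triples fall short), so 4 is minimum.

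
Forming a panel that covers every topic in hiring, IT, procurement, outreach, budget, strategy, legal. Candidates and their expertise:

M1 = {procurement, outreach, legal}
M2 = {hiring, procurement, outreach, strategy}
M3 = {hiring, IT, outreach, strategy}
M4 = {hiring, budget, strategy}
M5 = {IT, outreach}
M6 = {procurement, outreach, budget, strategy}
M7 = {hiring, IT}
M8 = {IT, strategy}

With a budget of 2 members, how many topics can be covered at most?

6

Choosing M1, M3 covers {hiring, IT, procurement, outreach, strategy, legal} — 6 topics.
No choice of 2 members does better; here budget is left uncovered.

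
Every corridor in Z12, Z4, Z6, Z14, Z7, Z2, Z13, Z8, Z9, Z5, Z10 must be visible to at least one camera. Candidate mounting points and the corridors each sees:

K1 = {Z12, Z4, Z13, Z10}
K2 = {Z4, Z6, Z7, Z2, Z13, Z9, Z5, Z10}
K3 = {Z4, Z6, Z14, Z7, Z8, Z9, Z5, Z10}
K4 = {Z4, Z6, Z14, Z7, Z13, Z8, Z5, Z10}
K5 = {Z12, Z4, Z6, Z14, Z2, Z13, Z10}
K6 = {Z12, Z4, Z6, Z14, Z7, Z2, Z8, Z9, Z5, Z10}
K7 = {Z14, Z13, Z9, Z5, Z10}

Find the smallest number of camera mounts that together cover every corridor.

2

K1, K6 together cover {Z12, Z4, Z6, Z14, Z7, Z2, Z13, Z8, Z9, Z5, Z10} — every corridor.
No single camera mount contains all 11 corridors, so 2 is optimal.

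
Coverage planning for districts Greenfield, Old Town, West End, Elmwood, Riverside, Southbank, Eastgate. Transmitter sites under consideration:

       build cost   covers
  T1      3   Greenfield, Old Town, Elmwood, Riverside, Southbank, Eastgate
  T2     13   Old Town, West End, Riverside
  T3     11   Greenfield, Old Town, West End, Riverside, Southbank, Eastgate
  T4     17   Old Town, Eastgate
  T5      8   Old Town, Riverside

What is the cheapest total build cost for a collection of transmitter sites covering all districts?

14

T1, T3 cover every district at build cost 3 + 11 = 14.
Any cover uses at least 2 transmitter sites; among all covering selections none totals below 14.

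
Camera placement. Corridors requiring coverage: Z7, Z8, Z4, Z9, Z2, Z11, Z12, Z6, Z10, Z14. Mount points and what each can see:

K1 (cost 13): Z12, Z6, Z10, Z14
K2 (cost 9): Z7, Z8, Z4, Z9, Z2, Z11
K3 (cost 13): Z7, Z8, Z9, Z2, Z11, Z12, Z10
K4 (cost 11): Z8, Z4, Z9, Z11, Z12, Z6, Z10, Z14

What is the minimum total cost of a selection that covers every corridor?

20

K2, K4 cover every corridor at cost 9 + 11 = 20.
Any cover uses at least 2 camera mounts; among all covering selections none totals below 20.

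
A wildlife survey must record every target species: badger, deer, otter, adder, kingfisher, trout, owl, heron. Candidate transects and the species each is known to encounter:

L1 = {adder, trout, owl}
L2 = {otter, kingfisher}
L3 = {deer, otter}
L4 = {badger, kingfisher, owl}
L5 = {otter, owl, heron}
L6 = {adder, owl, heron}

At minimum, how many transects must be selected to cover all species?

4

L1, L3, L4, L5 together cover {badger, deer, otter, adder, kingfisher, trout, owl, heron} — every species.
No 3 of the 6 transects cover everything (all 20 triples fall short), so 4 is minimum.
Greedy (largest uncovered first) would take L1, L2, L3, L4, L5 — 5 transects — but 4 suffice.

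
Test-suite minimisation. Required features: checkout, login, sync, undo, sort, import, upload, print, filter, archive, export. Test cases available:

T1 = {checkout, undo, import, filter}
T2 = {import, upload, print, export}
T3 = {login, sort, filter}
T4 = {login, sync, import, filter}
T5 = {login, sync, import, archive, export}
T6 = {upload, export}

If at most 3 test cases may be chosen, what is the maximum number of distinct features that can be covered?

10

Choosing T1, T2, T5 covers {checkout, login, sync, undo, import, upload, print, filter, archive, export} — 10 features.
No choice of 3 test cases does better; here sort is left uncovered.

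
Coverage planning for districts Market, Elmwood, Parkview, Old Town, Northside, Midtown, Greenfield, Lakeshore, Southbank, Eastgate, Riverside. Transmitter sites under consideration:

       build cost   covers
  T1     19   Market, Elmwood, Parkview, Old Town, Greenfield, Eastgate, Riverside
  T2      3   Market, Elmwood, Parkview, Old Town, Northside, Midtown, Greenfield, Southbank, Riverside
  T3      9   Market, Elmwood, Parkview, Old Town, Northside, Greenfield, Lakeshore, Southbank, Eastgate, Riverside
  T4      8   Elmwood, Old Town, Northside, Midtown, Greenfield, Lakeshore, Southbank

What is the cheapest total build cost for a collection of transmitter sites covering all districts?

T2, T3 cover every district at build cost 3 + 9 = 12.
Any cover uses at least 2 transmitter sites; among all covering selections none totals below 12.

12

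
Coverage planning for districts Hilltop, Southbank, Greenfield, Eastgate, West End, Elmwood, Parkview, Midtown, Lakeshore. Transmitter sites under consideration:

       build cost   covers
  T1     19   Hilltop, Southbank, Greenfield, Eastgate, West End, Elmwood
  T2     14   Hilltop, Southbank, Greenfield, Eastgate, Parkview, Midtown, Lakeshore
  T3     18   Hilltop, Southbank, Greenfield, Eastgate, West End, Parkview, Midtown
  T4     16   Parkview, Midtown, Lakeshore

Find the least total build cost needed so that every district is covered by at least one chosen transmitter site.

T1, T2 cover every district at build cost 19 + 14 = 33.
Any cover uses at least 2 transmitter sites; among all covering selections none totals below 33.

33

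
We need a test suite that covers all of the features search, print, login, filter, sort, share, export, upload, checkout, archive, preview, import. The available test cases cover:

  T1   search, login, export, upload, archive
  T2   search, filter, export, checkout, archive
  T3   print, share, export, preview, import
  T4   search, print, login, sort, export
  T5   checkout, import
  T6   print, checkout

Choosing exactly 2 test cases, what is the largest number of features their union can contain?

Choosing T1, T3 covers {search, print, login, share, export, upload, archive, preview, import} — 9 features.
No choice of 2 test cases does better; here filter, sort, checkout are left uncovered.

9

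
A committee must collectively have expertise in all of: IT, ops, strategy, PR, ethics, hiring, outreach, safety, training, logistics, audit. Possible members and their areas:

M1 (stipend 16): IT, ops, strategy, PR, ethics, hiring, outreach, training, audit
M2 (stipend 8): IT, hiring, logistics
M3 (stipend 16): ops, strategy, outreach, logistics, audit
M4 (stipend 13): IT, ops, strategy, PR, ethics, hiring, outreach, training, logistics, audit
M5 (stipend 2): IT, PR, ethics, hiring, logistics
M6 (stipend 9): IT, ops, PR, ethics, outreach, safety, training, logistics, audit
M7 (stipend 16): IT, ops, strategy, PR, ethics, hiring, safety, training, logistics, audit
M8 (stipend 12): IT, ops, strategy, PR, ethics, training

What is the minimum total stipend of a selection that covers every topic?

22

M4, M6 cover every topic at stipend 13 + 9 = 22.
Any cover uses at least 2 members; among all covering selections none totals below 22.
Greedy by coverage-per-stipend would pick M5, M6, M8 for 23 — worse than the optimum 22.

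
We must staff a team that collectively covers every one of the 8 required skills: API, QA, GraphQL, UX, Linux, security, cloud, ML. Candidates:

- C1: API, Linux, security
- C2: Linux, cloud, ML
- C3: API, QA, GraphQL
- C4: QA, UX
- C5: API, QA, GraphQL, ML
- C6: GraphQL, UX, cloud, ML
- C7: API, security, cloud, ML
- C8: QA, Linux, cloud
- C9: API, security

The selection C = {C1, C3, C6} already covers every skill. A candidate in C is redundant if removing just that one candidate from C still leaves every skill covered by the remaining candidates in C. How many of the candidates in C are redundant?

0

Drop C1: Linux, security uncovered — not redundant.
Drop C3: QA uncovered — not redundant.
Drop C6: UX, cloud, ML uncovered — not redundant.
None of the candidates in C is redundant.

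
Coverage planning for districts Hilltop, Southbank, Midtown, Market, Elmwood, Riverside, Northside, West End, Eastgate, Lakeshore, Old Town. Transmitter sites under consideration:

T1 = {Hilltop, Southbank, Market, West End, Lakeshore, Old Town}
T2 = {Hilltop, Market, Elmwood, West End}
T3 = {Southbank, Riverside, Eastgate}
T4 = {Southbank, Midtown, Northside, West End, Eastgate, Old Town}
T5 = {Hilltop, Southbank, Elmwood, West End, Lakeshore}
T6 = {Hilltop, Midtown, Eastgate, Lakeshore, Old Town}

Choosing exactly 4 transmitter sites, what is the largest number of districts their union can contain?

Choosing T1, T2, T3, T4 covers {Hilltop, Southbank, Midtown, Market, Elmwood, Riverside, Northside, West End, Eastgate, Lakeshore, Old Town} — 11 districts.
That is all 11 districts.

11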